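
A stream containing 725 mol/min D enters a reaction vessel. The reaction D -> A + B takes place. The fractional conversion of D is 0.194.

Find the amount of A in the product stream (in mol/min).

D reacted = 0.194 × 725 = 140.7 mol/min; ν_D = −1, so ξ = 140.7/1 = 140.7 mol/min.
Outlet amounts (n = n₀ + ν ξ):
  D: 725 − 1(140.7) = 584.4
  A: 0 + 1(140.7) = 140.7
  B: 0 + 1(140.7) = 140.7

141 mol/min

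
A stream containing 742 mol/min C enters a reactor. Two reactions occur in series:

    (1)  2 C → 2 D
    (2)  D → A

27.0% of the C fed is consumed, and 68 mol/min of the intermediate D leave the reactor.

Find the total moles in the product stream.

Conversion of C: C consumed = 2ξ₁ = 0.27 × 742 → ξ₁ = 100.2 mol/min.
D balance: n_D = 0 + 2ξ₁ − 1ξ₂ = 68 → ξ₂ = (2·100.2 − 68)/1 = 132.3 mol/min.
Outlet amounts (n = n₀ + Σ ν·ξ):
  C: 742 − 2(100.2) = 541.7
  D: 0 + 2(100.2) − 1(132.3) = 68
  A: 0 + 1(132.3) = 132.3
Total out = 541.7 + 68 + 132.3 = 742 mol/min.

742 mol/min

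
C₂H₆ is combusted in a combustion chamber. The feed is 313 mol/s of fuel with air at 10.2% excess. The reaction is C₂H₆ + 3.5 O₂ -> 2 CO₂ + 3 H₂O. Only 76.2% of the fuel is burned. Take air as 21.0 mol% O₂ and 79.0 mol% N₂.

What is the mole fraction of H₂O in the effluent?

0.116

Stoichiometric O₂ = 3.5 × 313 = 1096 mol/s; O₂ fed = 1096 × 1.102 = 1207 mol/s.
N₂ fed = 1207 × 79/21 = 4542 mol/s.
Fuel reacted = 0.762 × 313 → ξ = 238.5 mol/s.
Outlet (n = n₀ + ν ξ):
  C₂H₆: 313 − 1(238.5) = 74.49
  O₂: 1207 − 3.5(238.5) = 372.5
  N₂: 4542 (inert)
  CO₂: 0 + 2(238.5) = 477
  H₂O: 0 + 3(238.5) = 715.5
Total out = 6181 mol/s; y_H₂O = 715.5 / 6181 = 0.1158.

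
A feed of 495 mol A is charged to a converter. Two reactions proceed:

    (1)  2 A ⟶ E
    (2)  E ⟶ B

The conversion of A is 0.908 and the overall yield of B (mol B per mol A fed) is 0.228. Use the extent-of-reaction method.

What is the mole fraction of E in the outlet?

Conversion of A: A consumed = 2ξ₁ = 0.908 × 495 → ξ₁ = 224.7 mol.
Yield of B: 1ξ₂ / 495 = 0.228 → ξ₂ = 112.9 mol.
Outlet amounts (n = n₀ + Σ ν·ξ):
  A: 495 − 2(224.7) = 45.54
  E: 0 + 1(224.7) − 1(112.9) = 111.9
  B: 0 + 1(112.9) = 112.9
Total out = 270.3 mol; y_E = 111.9 / 270.3 = 0.4139.

0.414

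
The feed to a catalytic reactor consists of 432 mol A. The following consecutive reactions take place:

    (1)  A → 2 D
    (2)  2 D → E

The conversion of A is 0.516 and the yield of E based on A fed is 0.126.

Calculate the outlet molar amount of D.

337 mol

Conversion of A: A consumed = 1ξ₁ = 0.516 × 432 → ξ₁ = 222.9 mol.
Yield of E: 1ξ₂ / 432 = 0.126 → ξ₂ = 54.43 mol.
Outlet amounts (n = n₀ + Σ ν·ξ):
  A: 432 − 1(222.9) = 209.1
  D: 0 + 2(222.9) − 2(54.43) = 337
  E: 0 + 1(54.43) = 54.43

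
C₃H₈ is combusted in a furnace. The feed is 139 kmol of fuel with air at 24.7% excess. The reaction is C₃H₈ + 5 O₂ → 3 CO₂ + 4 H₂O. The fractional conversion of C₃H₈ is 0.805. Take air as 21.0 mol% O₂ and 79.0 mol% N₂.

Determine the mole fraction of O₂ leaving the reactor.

0.0702

Stoichiometric O₂ = 5 × 139 = 695 kmol; O₂ fed = 695 × 1.247 = 866.7 kmol.
N₂ fed = 866.7 × 79/21 = 3260 kmol.
Fuel reacted = 0.805 × 139 → ξ = 111.9 kmol.
Outlet (n = n₀ + ν ξ):
  C₃H₈: 139 − 1(111.9) = 27.1
  O₂: 866.7 − 5(111.9) = 307.2
  N₂: 3260 (inert)
  CO₂: 0 + 3(111.9) = 335.7
  H₂O: 0 + 4(111.9) = 447.6
Total out = 4378 kmol; y_O₂ = 307.2 / 4378 = 0.07017.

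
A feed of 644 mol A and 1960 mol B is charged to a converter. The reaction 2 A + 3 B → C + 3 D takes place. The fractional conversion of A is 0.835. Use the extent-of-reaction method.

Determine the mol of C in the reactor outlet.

A reacted = 0.835 × 644 = 537.7 mol; ν_A = −2, so ξ = 537.7/2 = 268.9 mol.
Outlet amounts (n = n₀ + ν ξ):
  A: 644 − 2(268.9) = 106.3
  B: 1960 − 3(268.9) = 1153
  C: 0 + 1(268.9) = 268.9
  D: 0 + 3(268.9) = 806.6

269 mol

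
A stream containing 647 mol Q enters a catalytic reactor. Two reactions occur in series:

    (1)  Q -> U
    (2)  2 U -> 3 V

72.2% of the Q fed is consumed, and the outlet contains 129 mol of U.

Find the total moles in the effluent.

816 mol

Conversion of Q: Q consumed = 1ξ₁ = 0.722 × 647 → ξ₁ = 467.1 mol.
U balance: n_U = 0 + 1ξ₁ − 2ξ₂ = 129 → ξ₂ = (1·467.1 − 129)/2 = 169.1 mol.
Outlet amounts (n = n₀ + Σ ν·ξ):
  Q: 647 − 1(467.1) = 179.9
  U: 0 + 1(467.1) − 2(169.1) = 129
  V: 0 + 3(169.1) = 507.2
Total out = 179.9 + 129 + 507.2 = 816.1 mol.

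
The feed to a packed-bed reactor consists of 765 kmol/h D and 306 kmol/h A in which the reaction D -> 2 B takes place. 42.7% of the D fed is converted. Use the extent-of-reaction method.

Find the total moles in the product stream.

1400 kmol/h

D reacted = 0.427 × 765 = 326.7 kmol/h; ν_D = −1, so ξ = 326.7/1 = 326.7 kmol/h.
Outlet amounts (n = n₀ + ν ξ):
  D: 765 − 1(326.7) = 438.3
  B: 0 + 2(326.7) = 653.3
  A: 306 (inert)
Total out = 438.3 + 653.3 + 306 = 1398 kmol/h.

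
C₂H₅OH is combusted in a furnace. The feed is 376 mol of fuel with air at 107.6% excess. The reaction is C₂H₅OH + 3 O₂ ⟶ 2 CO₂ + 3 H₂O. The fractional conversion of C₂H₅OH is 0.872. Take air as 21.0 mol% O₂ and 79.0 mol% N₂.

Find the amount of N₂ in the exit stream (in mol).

Stoichiometric O₂ = 3 × 376 = 1128 mol; O₂ fed = 1128 × 2.076 = 2342 mol.
N₂ fed = 2342 × 79/21 = 8809 mol.
Fuel reacted = 0.872 × 376 → ξ = 327.9 mol.
Outlet (n = n₀ + ν ξ):
  C₂H₅OH: 376 − 1(327.9) = 48.13
  O₂: 2342 − 3(327.9) = 1358
  N₂: 8809 (inert)
  CO₂: 0 + 2(327.9) = 655.7
  H₂O: 0 + 3(327.9) = 983.6

8810 mol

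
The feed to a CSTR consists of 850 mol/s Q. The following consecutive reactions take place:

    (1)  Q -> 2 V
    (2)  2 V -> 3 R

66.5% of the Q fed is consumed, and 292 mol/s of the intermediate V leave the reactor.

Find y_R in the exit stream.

0.686

Conversion of Q: Q consumed = 1ξ₁ = 0.665 × 850 → ξ₁ = 565.2 mol/s.
V balance: n_V = 0 + 2ξ₁ − 2ξ₂ = 292 → ξ₂ = (2·565.2 − 292)/2 = 419.2 mol/s.
Outlet amounts (n = n₀ + Σ ν·ξ):
  Q: 850 − 1(565.2) = 284.8
  V: 0 + 2(565.2) − 2(419.2) = 292
  R: 0 + 3(419.2) = 1258
Total out = 1834 mol/s; y_R = 1258 / 1834 = 0.6856.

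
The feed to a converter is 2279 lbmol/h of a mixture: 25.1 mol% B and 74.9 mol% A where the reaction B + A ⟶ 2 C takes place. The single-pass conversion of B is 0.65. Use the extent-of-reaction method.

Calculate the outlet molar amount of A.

B reacted = 0.65 × 572 = 371.8 lbmol/h; ν_B = −1, so ξ = 371.8/1 = 371.8 lbmol/h.
Outlet amounts (n = n₀ + ν ξ):
  B: 572 − 1(371.8) = 200.2
  A: 1707 − 1(371.8) = 1335
  C: 0 + 2(371.8) = 743.6

1340 lbmol/h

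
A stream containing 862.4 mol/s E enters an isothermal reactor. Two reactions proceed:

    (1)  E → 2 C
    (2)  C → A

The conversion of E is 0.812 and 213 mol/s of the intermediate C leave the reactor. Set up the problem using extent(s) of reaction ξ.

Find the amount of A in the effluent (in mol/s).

1190 mol/s

Conversion of E: E consumed = 1ξ₁ = 0.812 × 862.4 → ξ₁ = 700.3 mol/s.
C balance: n_C = 0 + 2ξ₁ − 1ξ₂ = 213 → ξ₂ = (2·700.3 − 213)/1 = 1188 mol/s.
Outlet amounts (n = n₀ + Σ ν·ξ):
  E: 862.4 − 1(700.3) = 162.1
  C: 0 + 2(700.3) − 1(1188) = 213
  A: 0 + 1(1188) = 1188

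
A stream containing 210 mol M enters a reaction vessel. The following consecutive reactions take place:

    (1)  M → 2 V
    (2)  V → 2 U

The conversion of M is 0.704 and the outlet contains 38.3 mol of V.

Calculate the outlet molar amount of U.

515 mol

Conversion of M: M consumed = 1ξ₁ = 0.704 × 210 → ξ₁ = 147.8 mol.
V balance: n_V = 0 + 2ξ₁ − 1ξ₂ = 38.3 → ξ₂ = (2·147.8 − 38.3)/1 = 257.4 mol.
Outlet amounts (n = n₀ + Σ ν·ξ):
  M: 210 − 1(147.8) = 62.16
  V: 0 + 2(147.8) − 1(257.4) = 38.3
  U: 0 + 2(257.4) = 514.8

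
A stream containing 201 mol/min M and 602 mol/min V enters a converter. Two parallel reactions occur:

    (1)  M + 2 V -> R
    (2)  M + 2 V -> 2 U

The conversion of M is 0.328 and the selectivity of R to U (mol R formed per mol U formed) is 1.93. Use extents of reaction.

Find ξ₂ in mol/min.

Conversion of M: M consumed = 0.328 × 201 = 65.93 mol/min = 1ξ₁ + 1ξ₂.
Selectivity: 1ξ₁ / (2ξ₂) = 1.93 → ξ₁ = 3.86 ξ₂.
Substitute: (1·3.86 + 1) ξ₂ = 65.93 → ξ₂ = 13.57 mol/min, ξ₁ = 52.36 mol/min.
Outlet amounts (n = n₀ + Σ ν·ξ):
  M: 201 − 1(52.36) − 1(13.57) = 135.1
  V: 602 − 2(52.36) − 2(13.57) = 470.1
  R: 0 + 1(52.36) = 52.36
  U: 0 + 2(13.57) = 27.13

ξ₂ = 13.6 mol/min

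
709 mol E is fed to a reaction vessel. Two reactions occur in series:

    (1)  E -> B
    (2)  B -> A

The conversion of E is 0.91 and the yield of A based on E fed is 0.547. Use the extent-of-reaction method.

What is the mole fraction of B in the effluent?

Conversion of E: E consumed = 1ξ₁ = 0.91 × 709 → ξ₁ = 645.2 mol.
Yield of A: 1ξ₂ / 709 = 0.547 → ξ₂ = 387.8 mol.
Outlet amounts (n = n₀ + Σ ν·ξ):
  E: 709 − 1(645.2) = 63.81
  B: 0 + 1(645.2) − 1(387.8) = 257.4
  A: 0 + 1(387.8) = 387.8
Total out = 709 mol; y_B = 257.4 / 709 = 0.363.

0.363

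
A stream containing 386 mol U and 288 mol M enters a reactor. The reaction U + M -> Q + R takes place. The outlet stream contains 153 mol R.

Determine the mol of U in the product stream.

For R: n = n₀ + 1ξ → 153 = 0 + 1ξ, giving ξ = 153 mol.
Outlet amounts (n = n₀ + ν ξ):
  U: 386 − 1(153) = 233
  M: 288 − 1(153) = 135
  Q: 0 + 1(153) = 153
  R: 0 + 1(153) = 153

233 mol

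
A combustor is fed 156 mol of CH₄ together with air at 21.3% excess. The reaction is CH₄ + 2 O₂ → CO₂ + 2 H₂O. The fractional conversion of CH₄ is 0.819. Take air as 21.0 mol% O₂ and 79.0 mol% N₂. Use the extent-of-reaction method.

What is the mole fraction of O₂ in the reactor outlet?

Stoichiometric O₂ = 2 × 156 = 312 mol; O₂ fed = 312 × 1.213 = 378.5 mol.
N₂ fed = 378.5 × 79/21 = 1424 mol.
Fuel reacted = 0.819 × 156 → ξ = 127.8 mol.
Outlet (n = n₀ + ν ξ):
  CH₄: 156 − 1(127.8) = 28.24
  O₂: 378.5 − 2(127.8) = 122.9
  N₂: 1424 (inert)
  CO₂: 0 + 1(127.8) = 127.8
  H₂O: 0 + 2(127.8) = 255.5
Total out = 1958 mol; y_O₂ = 122.9 / 1958 = 0.06278.

0.0628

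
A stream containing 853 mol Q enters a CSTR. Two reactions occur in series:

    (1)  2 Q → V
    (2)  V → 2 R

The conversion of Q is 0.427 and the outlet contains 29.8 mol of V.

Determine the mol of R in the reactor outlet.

305 mol

Conversion of Q: Q consumed = 2ξ₁ = 0.427 × 853 → ξ₁ = 182.1 mol.
V balance: n_V = 0 + 1ξ₁ − 1ξ₂ = 29.8 → ξ₂ = (1·182.1 − 29.8)/1 = 152.3 mol.
Outlet amounts (n = n₀ + Σ ν·ξ):
  Q: 853 − 2(182.1) = 488.8
  V: 0 + 1(182.1) − 1(152.3) = 29.8
  R: 0 + 2(152.3) = 304.6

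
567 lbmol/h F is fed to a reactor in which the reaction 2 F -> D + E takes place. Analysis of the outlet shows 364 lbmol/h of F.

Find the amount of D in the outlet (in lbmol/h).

102 lbmol/h

For F: n = n₀ − 2ξ → 364 = 567 − 2ξ, giving ξ = 101.5 lbmol/h.
Outlet amounts (n = n₀ + ν ξ):
  F: 567 − 2(101.5) = 364
  D: 0 + 1(101.5) = 101.5
  E: 0 + 1(101.5) = 101.5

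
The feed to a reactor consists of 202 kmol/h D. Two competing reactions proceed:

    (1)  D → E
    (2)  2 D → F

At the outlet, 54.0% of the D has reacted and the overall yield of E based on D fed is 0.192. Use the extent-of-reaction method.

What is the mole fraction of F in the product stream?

Yield of E: 1ξ₁ / 202 = 0.192 → ξ₁ = 38.78 kmol/h.
Conversion of D: 1ξ₁ + 2ξ₂ = 0.54 × 202 = 109.1 → ξ₂ = 35.15 kmol/h.
Outlet amounts (n = n₀ + Σ ν·ξ):
  D: 202 − 1(38.78) − 2(35.15) = 92.92
  E: 0 + 1(38.78) = 38.78
  F: 0 + 1(35.15) = 35.15
Total out = 166.9 kmol/h; y_F = 35.15 / 166.9 = 0.2107.

0.211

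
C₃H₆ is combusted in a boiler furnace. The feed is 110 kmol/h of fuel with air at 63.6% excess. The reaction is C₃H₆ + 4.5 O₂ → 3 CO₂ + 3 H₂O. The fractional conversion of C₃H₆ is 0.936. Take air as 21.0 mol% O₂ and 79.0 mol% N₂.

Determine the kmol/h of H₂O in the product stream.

309 kmol/h

Stoichiometric O₂ = 4.5 × 110 = 495 kmol/h; O₂ fed = 495 × 1.636 = 809.8 kmol/h.
N₂ fed = 809.8 × 79/21 = 3046 kmol/h.
Fuel reacted = 0.936 × 110 → ξ = 103 kmol/h.
Outlet (n = n₀ + ν ξ):
  C₃H₆: 110 − 1(103) = 7.04
  O₂: 809.8 − 4.5(103) = 346.5
  N₂: 3046 (inert)
  CO₂: 0 + 3(103) = 308.9
  H₂O: 0 + 3(103) = 308.9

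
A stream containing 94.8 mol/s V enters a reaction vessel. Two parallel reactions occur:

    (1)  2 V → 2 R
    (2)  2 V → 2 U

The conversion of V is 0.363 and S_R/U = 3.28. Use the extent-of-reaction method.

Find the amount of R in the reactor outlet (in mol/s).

26.4 mol/s

Conversion of V: V consumed = 0.363 × 94.8 = 34.41 mol/s = 2ξ₁ + 2ξ₂.
Selectivity: 2ξ₁ / (2ξ₂) = 3.28 → ξ₁ = 3.28 ξ₂.
Substitute: (2·3.28 + 2) ξ₂ = 34.41 → ξ₂ = 4.02 mol/s, ξ₁ = 13.19 mol/s.
Outlet amounts (n = n₀ + Σ ν·ξ):
  V: 94.8 − 2(13.19) − 2(4.02) = 60.39
  R: 0 + 2(13.19) = 26.37
  U: 0 + 2(4.02) = 8.04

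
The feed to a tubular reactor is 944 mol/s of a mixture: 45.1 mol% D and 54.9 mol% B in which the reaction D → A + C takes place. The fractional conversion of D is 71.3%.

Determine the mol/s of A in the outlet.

D reacted = 0.713 × 425.7 = 303.6 mol/s; ν_D = −1, so ξ = 303.6/1 = 303.6 mol/s.
Outlet amounts (n = n₀ + ν ξ):
  D: 425.7 − 1(303.6) = 122.2
  A: 0 + 1(303.6) = 303.6
  C: 0 + 1(303.6) = 303.6
  B: 518.3 (inert)

304 mol/s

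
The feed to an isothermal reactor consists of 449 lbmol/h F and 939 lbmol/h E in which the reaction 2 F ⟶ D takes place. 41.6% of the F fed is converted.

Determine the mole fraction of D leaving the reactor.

0.0721

F reacted = 0.416 × 449 = 186.8 lbmol/h; ν_F = −2, so ξ = 186.8/2 = 93.39 lbmol/h.
Outlet amounts (n = n₀ + ν ξ):
  F: 449 − 2(93.39) = 262.2
  D: 0 + 1(93.39) = 93.39
  E: 939 (inert)
Total out = 1295 lbmol/h; y_D = 93.39 / 1295 = 0.07214.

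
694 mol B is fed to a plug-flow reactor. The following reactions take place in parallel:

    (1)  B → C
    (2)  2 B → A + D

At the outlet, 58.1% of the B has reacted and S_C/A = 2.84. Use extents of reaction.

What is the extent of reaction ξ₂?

Conversion of B: B consumed = 0.581 × 694 = 403.2 mol = 1ξ₁ + 2ξ₂.
Selectivity: 1ξ₁ / (1ξ₂) = 2.84 → ξ₁ = 2.84 ξ₂.
Substitute: (1·2.84 + 2) ξ₂ = 403.2 → ξ₂ = 83.31 mol, ξ₁ = 236.6 mol.
Outlet amounts (n = n₀ + Σ ν·ξ):
  B: 694 − 1(236.6) − 2(83.31) = 290.8
  C: 0 + 1(236.6) = 236.6
  A: 0 + 1(83.31) = 83.31
  D: 0 + 1(83.31) = 83.31

ξ₂ = 83.3 mol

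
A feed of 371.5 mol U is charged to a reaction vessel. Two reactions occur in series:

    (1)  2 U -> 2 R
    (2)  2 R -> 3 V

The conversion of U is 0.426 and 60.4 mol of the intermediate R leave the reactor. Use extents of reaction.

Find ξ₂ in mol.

ξ₂ = 48.9 mol

Conversion of U: U consumed = 2ξ₁ = 0.426 × 371.5 → ξ₁ = 79.13 mol.
R balance: n_R = 0 + 2ξ₁ − 2ξ₂ = 60.4 → ξ₂ = (2·79.13 − 60.4)/2 = 48.93 mol.
Outlet amounts (n = n₀ + Σ ν·ξ):
  U: 371.5 − 2(79.13) = 213.2
  R: 0 + 2(79.13) − 2(48.93) = 60.4
  V: 0 + 3(48.93) = 146.8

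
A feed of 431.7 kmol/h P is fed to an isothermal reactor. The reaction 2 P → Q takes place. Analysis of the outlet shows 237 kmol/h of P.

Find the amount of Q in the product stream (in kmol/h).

For P: n = n₀ − 2ξ → 237 = 431.7 − 2ξ, giving ξ = 97.35 kmol/h.
Outlet amounts (n = n₀ + ν ξ):
  P: 431.7 − 2(97.35) = 237
  Q: 0 + 1(97.35) = 97.35

97.3 kmol/h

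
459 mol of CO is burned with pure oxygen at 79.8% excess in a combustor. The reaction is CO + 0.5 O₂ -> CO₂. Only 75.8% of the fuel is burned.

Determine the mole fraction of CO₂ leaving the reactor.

Stoichiometric O₂ = 0.5 × 459 = 229.5 mol; O₂ fed = 229.5 × 1.798 = 412.6 mol.
Fuel reacted = 0.758 × 459 → ξ = 347.9 mol.
Outlet (n = n₀ + ν ξ):
  CO: 459 − 1(347.9) = 111.1
  O₂: 412.6 − 0.5(347.9) = 238.7
  CO₂: 0 + 1(347.9) = 347.9
Total out = 697.7 mol; y_CO₂ = 347.9 / 697.7 = 0.4987.

0.499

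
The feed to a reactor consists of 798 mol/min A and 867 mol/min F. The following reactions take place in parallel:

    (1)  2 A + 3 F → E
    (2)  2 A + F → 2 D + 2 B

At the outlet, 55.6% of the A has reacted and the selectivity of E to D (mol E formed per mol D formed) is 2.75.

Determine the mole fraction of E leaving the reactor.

Conversion of A: A consumed = 0.556 × 798 = 443.7 mol/min = 2ξ₁ + 2ξ₂.
Selectivity: 1ξ₁ / (2ξ₂) = 2.75 → ξ₁ = 5.5 ξ₂.
Substitute: (2·5.5 + 2) ξ₂ = 443.7 → ξ₂ = 34.13 mol/min, ξ₁ = 187.7 mol/min.
Outlet amounts (n = n₀ + Σ ν·ξ):
  A: 798 − 2(187.7) − 2(34.13) = 354.3
  F: 867 − 3(187.7) − 1(34.13) = 269.7
  E: 0 + 1(187.7) = 187.7
  D: 0 + 2(34.13) = 68.26
  B: 0 + 2(34.13) = 68.26
Total out = 948.3 mol/min; y_E = 187.7 / 948.3 = 0.198.

0.198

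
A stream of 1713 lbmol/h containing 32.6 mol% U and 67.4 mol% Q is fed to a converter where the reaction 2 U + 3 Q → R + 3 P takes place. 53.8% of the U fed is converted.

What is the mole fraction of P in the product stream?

0.288

U reacted = 0.538 × 558.4 = 300.4 lbmol/h; ν_U = −2, so ξ = 300.4/2 = 150.2 lbmol/h.
Outlet amounts (n = n₀ + ν ξ):
  U: 558.4 − 2(150.2) = 258
  Q: 1155 − 3(150.2) = 703.9
  R: 0 + 1(150.2) = 150.2
  P: 0 + 3(150.2) = 450.7
Total out = 1563 lbmol/h; y_P = 450.7 / 1563 = 0.2884.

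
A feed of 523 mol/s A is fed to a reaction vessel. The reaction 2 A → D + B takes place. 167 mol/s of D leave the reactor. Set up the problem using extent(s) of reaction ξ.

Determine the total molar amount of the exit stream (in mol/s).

523 mol/s

For D: n = n₀ + 1ξ → 167 = 0 + 1ξ, giving ξ = 167 mol/s.
Outlet amounts (n = n₀ + ν ξ):
  A: 523 − 2(167) = 189
  D: 0 + 1(167) = 167
  B: 0 + 1(167) = 167
Total out = 189 + 167 + 167 = 523 mol/s.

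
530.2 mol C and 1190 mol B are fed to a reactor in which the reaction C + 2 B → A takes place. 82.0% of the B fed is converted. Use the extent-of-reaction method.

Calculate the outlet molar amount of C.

42.3 mol

B reacted = 0.82 × 1190 = 975.8 mol; ν_B = −2, so ξ = 975.8/2 = 487.9 mol.
Outlet amounts (n = n₀ + ν ξ):
  C: 530.2 − 1(487.9) = 42.3
  B: 1190 − 2(487.9) = 214.2
  A: 0 + 1(487.9) = 487.9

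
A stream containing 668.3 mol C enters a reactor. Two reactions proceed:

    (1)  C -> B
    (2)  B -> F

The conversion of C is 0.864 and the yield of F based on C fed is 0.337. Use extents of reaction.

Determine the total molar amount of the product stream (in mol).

Conversion of C: C consumed = 1ξ₁ = 0.864 × 668.3 → ξ₁ = 577.4 mol.
Yield of F: 1ξ₂ / 668.3 = 0.337 → ξ₂ = 225.2 mol.
Outlet amounts (n = n₀ + Σ ν·ξ):
  C: 668.3 − 1(577.4) = 90.89
  B: 0 + 1(577.4) − 1(225.2) = 352.2
  F: 0 + 1(225.2) = 225.2
Total out = 90.89 + 352.2 + 225.2 = 668.3 mol.

668 mol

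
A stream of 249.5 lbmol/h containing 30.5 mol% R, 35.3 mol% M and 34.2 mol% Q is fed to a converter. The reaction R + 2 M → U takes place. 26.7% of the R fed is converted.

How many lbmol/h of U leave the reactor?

R reacted = 0.267 × 76.1 = 20.32 lbmol/h; ν_R = −1, so ξ = 20.32/1 = 20.32 lbmol/h.
Outlet amounts (n = n₀ + ν ξ):
  R: 76.1 − 1(20.32) = 55.78
  M: 88.07 − 2(20.32) = 47.44
  U: 0 + 1(20.32) = 20.32
  Q: 85.33 (inert)

20.3 lbmol/h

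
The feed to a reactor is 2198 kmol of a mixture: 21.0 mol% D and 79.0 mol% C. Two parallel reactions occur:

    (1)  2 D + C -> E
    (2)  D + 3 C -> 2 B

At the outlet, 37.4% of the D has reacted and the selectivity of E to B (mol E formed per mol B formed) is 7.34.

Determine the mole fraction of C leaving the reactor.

Conversion of D: D consumed = 0.374 × 461.6 = 172.6 kmol = 2ξ₁ + 1ξ₂.
Selectivity: 1ξ₁ / (2ξ₂) = 7.34 → ξ₁ = 14.68 ξ₂.
Substitute: (2·14.68 + 1) ξ₂ = 172.6 → ξ₂ = 5.686 kmol, ξ₁ = 83.47 kmol.
Outlet amounts (n = n₀ + Σ ν·ξ):
  D: 461.6 − 2(83.47) − 1(5.686) = 288.9
  C: 1736 − 1(83.47) − 3(5.686) = 1636
  E: 0 + 1(83.47) = 83.47
  B: 0 + 2(5.686) = 11.37
Total out = 2020 kmol; y_C = 1636 / 2020 = 0.81.

0.81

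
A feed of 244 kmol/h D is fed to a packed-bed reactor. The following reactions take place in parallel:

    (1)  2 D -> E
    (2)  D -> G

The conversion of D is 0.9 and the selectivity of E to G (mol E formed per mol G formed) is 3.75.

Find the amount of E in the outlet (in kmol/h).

Conversion of D: D consumed = 0.9 × 244 = 219.6 kmol/h = 2ξ₁ + 1ξ₂.
Selectivity: 1ξ₁ / (1ξ₂) = 3.75 → ξ₁ = 3.75 ξ₂.
Substitute: (2·3.75 + 1) ξ₂ = 219.6 → ξ₂ = 25.84 kmol/h, ξ₁ = 96.88 kmol/h.
Outlet amounts (n = n₀ + Σ ν·ξ):
  D: 244 − 2(96.88) − 1(25.84) = 24.4
  E: 0 + 1(96.88) = 96.88
  G: 0 + 1(25.84) = 25.84

96.9 kmol/h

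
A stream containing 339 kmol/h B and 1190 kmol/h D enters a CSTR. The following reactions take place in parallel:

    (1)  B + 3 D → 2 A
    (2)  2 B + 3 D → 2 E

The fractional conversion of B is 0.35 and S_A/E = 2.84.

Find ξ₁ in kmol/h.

ξ₁ = 69.6 kmol/h

Conversion of B: B consumed = 0.35 × 339 = 118.6 kmol/h = 1ξ₁ + 2ξ₂.
Selectivity: 2ξ₁ / (2ξ₂) = 2.84 → ξ₁ = 2.84 ξ₂.
Substitute: (1·2.84 + 2) ξ₂ = 118.6 → ξ₂ = 24.51 kmol/h, ξ₁ = 69.62 kmol/h.
Outlet amounts (n = n₀ + Σ ν·ξ):
  B: 339 − 1(69.62) − 2(24.51) = 220.4
  D: 1190 − 3(69.62) − 3(24.51) = 907.6
  A: 0 + 2(69.62) = 139.2
  E: 0 + 2(24.51) = 49.03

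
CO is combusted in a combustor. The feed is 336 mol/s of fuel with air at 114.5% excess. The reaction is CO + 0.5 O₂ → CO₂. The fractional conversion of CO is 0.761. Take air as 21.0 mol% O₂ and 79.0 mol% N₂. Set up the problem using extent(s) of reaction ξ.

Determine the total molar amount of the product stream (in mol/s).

Stoichiometric O₂ = 0.5 × 336 = 168 mol/s; O₂ fed = 168 × 2.145 = 360.4 mol/s.
N₂ fed = 360.4 × 79/21 = 1356 mol/s.
Fuel reacted = 0.761 × 336 → ξ = 255.7 mol/s.
Outlet (n = n₀ + ν ξ):
  CO: 336 − 1(255.7) = 80.3
  O₂: 360.4 − 0.5(255.7) = 232.5
  N₂: 1356 (inert)
  CO₂: 0 + 1(255.7) = 255.7
Total out = 80.3 + 232.5 + 1356 + 255.7 = 1924 mol/s.

1920 mol/s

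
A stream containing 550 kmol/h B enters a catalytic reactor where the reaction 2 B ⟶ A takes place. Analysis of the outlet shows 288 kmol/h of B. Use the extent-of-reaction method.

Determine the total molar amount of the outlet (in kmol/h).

For B: n = n₀ − 2ξ → 288 = 550 − 2ξ, giving ξ = 131 kmol/h.
Outlet amounts (n = n₀ + ν ξ):
  B: 550 − 2(131) = 288
  A: 0 + 1(131) = 131
Total out = 288 + 131 = 419 kmol/h.

419 kmol/h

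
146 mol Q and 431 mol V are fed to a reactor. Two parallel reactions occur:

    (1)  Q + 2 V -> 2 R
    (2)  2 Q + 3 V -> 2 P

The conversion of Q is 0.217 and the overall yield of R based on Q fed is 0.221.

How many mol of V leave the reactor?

375 mol

Yield of R: 2ξ₁ / 146 = 0.221 → ξ₁ = 16.13 mol.
Conversion of Q: 1ξ₁ + 2ξ₂ = 0.217 × 146 = 31.68 → ξ₂ = 7.774 mol.
Outlet amounts (n = n₀ + Σ ν·ξ):
  Q: 146 − 1(16.13) − 2(7.774) = 114.3
  V: 431 − 2(16.13) − 3(7.774) = 375.4
  R: 0 + 2(16.13) = 32.27
  P: 0 + 2(7.774) = 15.55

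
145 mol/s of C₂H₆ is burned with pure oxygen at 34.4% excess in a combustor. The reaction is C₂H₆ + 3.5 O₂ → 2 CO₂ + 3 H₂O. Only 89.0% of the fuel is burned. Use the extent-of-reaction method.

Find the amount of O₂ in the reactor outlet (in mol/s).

Stoichiometric O₂ = 3.5 × 145 = 507.5 mol/s; O₂ fed = 507.5 × 1.344 = 682.1 mol/s.
Fuel reacted = 0.89 × 145 → ξ = 129.1 mol/s.
Outlet (n = n₀ + ν ξ):
  C₂H₆: 145 − 1(129.1) = 15.95
  O₂: 682.1 − 3.5(129.1) = 230.4
  CO₂: 0 + 2(129.1) = 258.1
  H₂O: 0 + 3(129.1) = 387.2

230 mol/s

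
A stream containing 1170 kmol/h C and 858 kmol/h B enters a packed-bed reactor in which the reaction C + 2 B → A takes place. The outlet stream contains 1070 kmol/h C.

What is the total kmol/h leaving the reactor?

For C: n = n₀ − 1ξ → 1070 = 1170 − 1ξ, giving ξ = 100 kmol/h.
Outlet amounts (n = n₀ + ν ξ):
  C: 1170 − 1(100) = 1070
  B: 858 − 2(100) = 658
  A: 0 + 1(100) = 100
Total out = 1070 + 658 + 100 = 1828 kmol/h.

1830 kmol/h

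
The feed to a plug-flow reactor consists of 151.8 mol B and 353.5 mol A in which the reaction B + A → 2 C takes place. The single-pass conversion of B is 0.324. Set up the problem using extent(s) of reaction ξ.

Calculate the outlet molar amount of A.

304 mol

B reacted = 0.324 × 151.8 = 49.18 mol; ν_B = −1, so ξ = 49.18/1 = 49.18 mol.
Outlet amounts (n = n₀ + ν ξ):
  B: 151.8 − 1(49.18) = 102.6
  A: 353.5 − 1(49.18) = 304.3
  C: 0 + 2(49.18) = 98.37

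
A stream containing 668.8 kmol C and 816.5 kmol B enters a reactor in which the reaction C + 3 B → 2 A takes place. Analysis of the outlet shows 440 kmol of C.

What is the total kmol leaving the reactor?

1030 kmol

For C: n = n₀ − 1ξ → 440 = 668.8 − 1ξ, giving ξ = 228.8 kmol.
Outlet amounts (n = n₀ + ν ξ):
  C: 668.8 − 1(228.8) = 440
  B: 816.5 − 3(228.8) = 130.1
  A: 0 + 2(228.8) = 457.6
Total out = 440 + 130.1 + 457.6 = 1028 kmol.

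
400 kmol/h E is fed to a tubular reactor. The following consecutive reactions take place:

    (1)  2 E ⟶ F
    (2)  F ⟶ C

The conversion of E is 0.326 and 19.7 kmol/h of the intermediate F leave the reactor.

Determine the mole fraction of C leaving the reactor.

0.136

Conversion of E: E consumed = 2ξ₁ = 0.326 × 400 → ξ₁ = 65.2 kmol/h.
F balance: n_F = 0 + 1ξ₁ − 1ξ₂ = 19.7 → ξ₂ = (1·65.2 − 19.7)/1 = 45.5 kmol/h.
Outlet amounts (n = n₀ + Σ ν·ξ):
  E: 400 − 2(65.2) = 269.6
  F: 0 + 1(65.2) − 1(45.5) = 19.7
  C: 0 + 1(45.5) = 45.5
Total out = 334.8 kmol/h; y_C = 45.5 / 334.8 = 0.1359.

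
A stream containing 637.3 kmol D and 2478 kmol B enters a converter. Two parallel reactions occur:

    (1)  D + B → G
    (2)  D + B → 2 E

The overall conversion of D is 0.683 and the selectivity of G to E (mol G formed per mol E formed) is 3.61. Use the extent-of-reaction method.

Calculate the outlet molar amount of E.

Conversion of D: D consumed = 0.683 × 637.3 = 435.3 kmol = 1ξ₁ + 1ξ₂.
Selectivity: 1ξ₁ / (2ξ₂) = 3.61 → ξ₁ = 7.22 ξ₂.
Substitute: (1·7.22 + 1) ξ₂ = 435.3 → ξ₂ = 52.95 kmol, ξ₁ = 382.3 kmol.
Outlet amounts (n = n₀ + Σ ν·ξ):
  D: 637.3 − 1(382.3) − 1(52.95) = 202
  B: 2478 − 1(382.3) − 1(52.95) = 2043
  G: 0 + 1(382.3) = 382.3
  E: 0 + 2(52.95) = 105.9

106 kmol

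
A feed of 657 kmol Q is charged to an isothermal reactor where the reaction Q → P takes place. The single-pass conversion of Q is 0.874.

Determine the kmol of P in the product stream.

Q reacted = 0.874 × 657 = 574.2 kmol; ν_Q = −1, so ξ = 574.2/1 = 574.2 kmol.
Outlet amounts (n = n₀ + ν ξ):
  Q: 657 − 1(574.2) = 82.78
  P: 0 + 1(574.2) = 574.2

574 kmol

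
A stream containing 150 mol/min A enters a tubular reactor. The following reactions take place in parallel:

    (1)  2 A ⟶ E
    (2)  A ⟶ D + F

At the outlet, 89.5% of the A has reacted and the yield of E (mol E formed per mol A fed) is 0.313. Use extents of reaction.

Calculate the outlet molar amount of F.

40.3 mol/min

Yield of E: 1ξ₁ / 150 = 0.313 → ξ₁ = 46.95 mol/min.
Conversion of A: 2ξ₁ + 1ξ₂ = 0.895 × 150 = 134.2 → ξ₂ = 40.35 mol/min.
Outlet amounts (n = n₀ + Σ ν·ξ):
  A: 150 − 2(46.95) − 1(40.35) = 15.75
  E: 0 + 1(46.95) = 46.95
  D: 0 + 1(40.35) = 40.35
  F: 0 + 1(40.35) = 40.35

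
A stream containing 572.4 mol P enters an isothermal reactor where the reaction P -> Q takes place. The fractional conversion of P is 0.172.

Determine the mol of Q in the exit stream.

98.5 mol

P reacted = 0.172 × 572.4 = 98.45 mol; ν_P = −1, so ξ = 98.45/1 = 98.45 mol.
Outlet amounts (n = n₀ + ν ξ):
  P: 572.4 − 1(98.45) = 473.9
  Q: 0 + 1(98.45) = 98.45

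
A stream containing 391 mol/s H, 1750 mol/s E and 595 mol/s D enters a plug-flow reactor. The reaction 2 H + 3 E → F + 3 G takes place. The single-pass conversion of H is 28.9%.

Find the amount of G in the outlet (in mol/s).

H reacted = 0.289 × 391 = 113 mol/s; ν_H = −2, so ξ = 113/2 = 56.5 mol/s.
Outlet amounts (n = n₀ + ν ξ):
  H: 391 − 2(56.5) = 278
  E: 1750 − 3(56.5) = 1581
  F: 0 + 1(56.5) = 56.5
  G: 0 + 3(56.5) = 169.5
  D: 595 (inert)

169 mol/s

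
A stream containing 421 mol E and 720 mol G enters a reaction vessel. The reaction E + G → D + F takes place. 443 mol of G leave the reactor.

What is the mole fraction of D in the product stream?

0.243

For G: n = n₀ − 1ξ → 443 = 720 − 1ξ, giving ξ = 277 mol.
Outlet amounts (n = n₀ + ν ξ):
  E: 421 − 1(277) = 144
  G: 720 − 1(277) = 443
  D: 0 + 1(277) = 277
  F: 0 + 1(277) = 277
Total out = 1141 mol; y_D = 277 / 1141 = 0.2428.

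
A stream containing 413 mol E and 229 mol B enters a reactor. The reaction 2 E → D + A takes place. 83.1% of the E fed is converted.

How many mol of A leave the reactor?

172 mol

E reacted = 0.831 × 413 = 343.2 mol; ν_E = −2, so ξ = 343.2/2 = 171.6 mol.
Outlet amounts (n = n₀ + ν ξ):
  E: 413 − 2(171.6) = 69.8
  D: 0 + 1(171.6) = 171.6
  A: 0 + 1(171.6) = 171.6
  B: 229 (inert)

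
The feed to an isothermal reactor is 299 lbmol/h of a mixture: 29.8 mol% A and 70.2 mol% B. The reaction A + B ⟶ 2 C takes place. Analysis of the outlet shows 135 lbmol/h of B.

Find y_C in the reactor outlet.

For B: n = n₀ − 1ξ → 135 = 209.9 − 1ξ, giving ξ = 74.9 lbmol/h.
Outlet amounts (n = n₀ + ν ξ):
  A: 89.1 − 1(74.9) = 14.2
  B: 209.9 − 1(74.9) = 135
  C: 0 + 2(74.9) = 149.8
Total out = 299 lbmol/h; y_C = 149.8 / 299 = 0.501.

0.501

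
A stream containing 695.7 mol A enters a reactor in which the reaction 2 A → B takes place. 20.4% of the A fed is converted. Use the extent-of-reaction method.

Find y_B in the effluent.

0.114

A reacted = 0.204 × 695.7 = 141.9 mol; ν_A = −2, so ξ = 141.9/2 = 70.96 mol.
Outlet amounts (n = n₀ + ν ξ):
  A: 695.7 − 2(70.96) = 553.8
  B: 0 + 1(70.96) = 70.96
Total out = 624.7 mol; y_B = 70.96 / 624.7 = 0.1136.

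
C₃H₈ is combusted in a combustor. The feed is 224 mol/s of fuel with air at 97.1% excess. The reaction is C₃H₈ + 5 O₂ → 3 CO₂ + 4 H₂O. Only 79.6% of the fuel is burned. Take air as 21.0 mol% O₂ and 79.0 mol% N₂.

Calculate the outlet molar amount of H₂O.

Stoichiometric O₂ = 5 × 224 = 1120 mol/s; O₂ fed = 1120 × 1.971 = 2208 mol/s.
N₂ fed = 2208 × 79/21 = 8304 mol/s.
Fuel reacted = 0.796 × 224 → ξ = 178.3 mol/s.
Outlet (n = n₀ + ν ξ):
  C₃H₈: 224 − 1(178.3) = 45.7
  O₂: 2208 − 5(178.3) = 1316
  N₂: 8304 (inert)
  CO₂: 0 + 3(178.3) = 534.9
  H₂O: 0 + 4(178.3) = 713.2

713 mol/s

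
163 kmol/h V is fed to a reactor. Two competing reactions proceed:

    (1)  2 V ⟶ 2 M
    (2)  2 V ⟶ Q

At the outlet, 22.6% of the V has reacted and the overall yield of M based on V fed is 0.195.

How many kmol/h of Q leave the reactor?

2.53 kmol/h

Yield of M: 2ξ₁ / 163 = 0.195 → ξ₁ = 15.89 kmol/h.
Conversion of V: 2ξ₁ + 2ξ₂ = 0.226 × 163 = 36.84 → ξ₂ = 2.527 kmol/h.
Outlet amounts (n = n₀ + Σ ν·ξ):
  V: 163 − 2(15.89) − 2(2.527) = 126.2
  M: 0 + 2(15.89) = 31.79
  Q: 0 + 1(2.527) = 2.527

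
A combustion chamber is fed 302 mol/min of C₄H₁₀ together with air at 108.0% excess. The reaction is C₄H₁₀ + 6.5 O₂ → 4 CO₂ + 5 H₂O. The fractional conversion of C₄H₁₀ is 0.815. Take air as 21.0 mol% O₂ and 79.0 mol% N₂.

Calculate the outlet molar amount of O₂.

2480 mol/min

Stoichiometric O₂ = 6.5 × 302 = 1963 mol/min; O₂ fed = 1963 × 2.080 = 4083 mol/min.
N₂ fed = 4083 × 79/21 = 15360 mol/min.
Fuel reacted = 0.815 × 302 → ξ = 246.1 mol/min.
Outlet (n = n₀ + ν ξ):
  C₄H₁₀: 302 − 1(246.1) = 55.87
  O₂: 4083 − 6.5(246.1) = 2483
  N₂: 15360 (inert)
  CO₂: 0 + 4(246.1) = 984.5
  H₂O: 0 + 5(246.1) = 1231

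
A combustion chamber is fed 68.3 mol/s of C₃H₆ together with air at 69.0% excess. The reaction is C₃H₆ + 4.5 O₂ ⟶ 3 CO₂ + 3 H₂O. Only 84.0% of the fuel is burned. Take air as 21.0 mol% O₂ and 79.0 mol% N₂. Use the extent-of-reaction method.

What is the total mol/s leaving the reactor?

Stoichiometric O₂ = 4.5 × 68.3 = 307.3 mol/s; O₂ fed = 307.3 × 1.690 = 519.4 mol/s.
N₂ fed = 519.4 × 79/21 = 1954 mol/s.
Fuel reacted = 0.84 × 68.3 → ξ = 57.37 mol/s.
Outlet (n = n₀ + ν ξ):
  C₃H₆: 68.3 − 1(57.37) = 10.93
  O₂: 519.4 − 4.5(57.37) = 261.2
  N₂: 1954 (inert)
  CO₂: 0 + 3(57.37) = 172.1
  H₂O: 0 + 3(57.37) = 172.1
Total out = 10.93 + 261.2 + 1954 + 172.1 + 172.1 = 2570 mol/s.

2570 mol/s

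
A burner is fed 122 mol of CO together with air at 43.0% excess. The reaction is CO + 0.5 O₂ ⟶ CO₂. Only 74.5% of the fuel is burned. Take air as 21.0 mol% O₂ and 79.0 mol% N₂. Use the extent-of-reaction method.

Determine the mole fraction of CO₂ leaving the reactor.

Stoichiometric O₂ = 0.5 × 122 = 61 mol; O₂ fed = 61 × 1.430 = 87.23 mol.
N₂ fed = 87.23 × 79/21 = 328.2 mol.
Fuel reacted = 0.745 × 122 → ξ = 90.89 mol.
Outlet (n = n₀ + ν ξ):
  CO: 122 − 1(90.89) = 31.11
  O₂: 87.23 − 0.5(90.89) = 41.78
  N₂: 328.2 (inert)
  CO₂: 0 + 1(90.89) = 90.89
Total out = 491.9 mol; y_CO₂ = 90.89 / 491.9 = 0.1848.

0.185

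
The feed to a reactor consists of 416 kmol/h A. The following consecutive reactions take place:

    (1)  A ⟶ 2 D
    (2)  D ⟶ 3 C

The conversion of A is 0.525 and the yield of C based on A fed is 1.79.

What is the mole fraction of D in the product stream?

Conversion of A: A consumed = 1ξ₁ = 0.525 × 416 → ξ₁ = 218.4 kmol/h.
Yield of C: 3ξ₂ / 416 = 1.79 → ξ₂ = 248.2 kmol/h.
Outlet amounts (n = n₀ + Σ ν·ξ):
  A: 416 − 1(218.4) = 197.6
  D: 0 + 2(218.4) − 1(248.2) = 188.6
  C: 0 + 3(248.2) = 744.6
Total out = 1131 kmol/h; y_D = 188.6 / 1131 = 0.1668.

0.167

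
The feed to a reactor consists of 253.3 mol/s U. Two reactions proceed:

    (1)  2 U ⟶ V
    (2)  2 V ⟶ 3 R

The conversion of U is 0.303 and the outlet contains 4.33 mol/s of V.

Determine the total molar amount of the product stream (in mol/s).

232 mol/s

Conversion of U: U consumed = 2ξ₁ = 0.303 × 253.3 → ξ₁ = 38.37 mol/s.
V balance: n_V = 0 + 1ξ₁ − 2ξ₂ = 4.33 → ξ₂ = (1·38.37 − 4.33)/2 = 17.02 mol/s.
Outlet amounts (n = n₀ + Σ ν·ξ):
  U: 253.3 − 2(38.37) = 176.6
  V: 0 + 1(38.37) − 2(17.02) = 4.33
  R: 0 + 3(17.02) = 51.07
Total out = 176.6 + 4.33 + 51.07 = 231.9 mol/s.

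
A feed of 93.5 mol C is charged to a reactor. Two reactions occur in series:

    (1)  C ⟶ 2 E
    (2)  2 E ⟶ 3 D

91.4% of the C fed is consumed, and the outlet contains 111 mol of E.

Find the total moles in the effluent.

Conversion of C: C consumed = 1ξ₁ = 0.914 × 93.5 → ξ₁ = 85.46 mol.
E balance: n_E = 0 + 2ξ₁ − 2ξ₂ = 111 → ξ₂ = (2·85.46 − 111)/2 = 29.96 mol.
Outlet amounts (n = n₀ + Σ ν·ξ):
  C: 93.5 − 1(85.46) = 8.041
  E: 0 + 2(85.46) − 2(29.96) = 111
  D: 0 + 3(29.96) = 89.88
Total out = 8.041 + 111 + 89.88 = 208.9 mol.

209 mol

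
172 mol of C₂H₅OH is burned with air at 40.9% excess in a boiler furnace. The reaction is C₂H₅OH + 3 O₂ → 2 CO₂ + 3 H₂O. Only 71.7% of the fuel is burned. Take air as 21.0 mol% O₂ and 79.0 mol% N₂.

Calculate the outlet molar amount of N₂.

Stoichiometric O₂ = 3 × 172 = 516 mol; O₂ fed = 516 × 1.409 = 727 mol.
N₂ fed = 727 × 79/21 = 2735 mol.
Fuel reacted = 0.717 × 172 → ξ = 123.3 mol.
Outlet (n = n₀ + ν ξ):
  C₂H₅OH: 172 − 1(123.3) = 48.68
  O₂: 727 − 3(123.3) = 357.1
  N₂: 2735 (inert)
  CO₂: 0 + 2(123.3) = 246.6
  H₂O: 0 + 3(123.3) = 370

2740 mol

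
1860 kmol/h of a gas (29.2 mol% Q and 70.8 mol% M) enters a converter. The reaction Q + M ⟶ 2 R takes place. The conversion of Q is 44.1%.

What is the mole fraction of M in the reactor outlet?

0.579

Q reacted = 0.441 × 543.1 = 239.5 kmol/h; ν_Q = −1, so ξ = 239.5/1 = 239.5 kmol/h.
Outlet amounts (n = n₀ + ν ξ):
  Q: 543.1 − 1(239.5) = 303.6
  M: 1317 − 1(239.5) = 1077
  R: 0 + 2(239.5) = 479
Total out = 1860 kmol/h; y_M = 1077 / 1860 = 0.5792.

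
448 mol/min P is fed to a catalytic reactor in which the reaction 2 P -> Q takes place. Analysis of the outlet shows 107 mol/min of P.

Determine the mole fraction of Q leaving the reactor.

For P: n = n₀ − 2ξ → 107 = 448 − 2ξ, giving ξ = 170.5 mol/min.
Outlet amounts (n = n₀ + ν ξ):
  P: 448 − 2(170.5) = 107
  Q: 0 + 1(170.5) = 170.5
Total out = 277.5 mol/min; y_Q = 170.5 / 277.5 = 0.6144.

0.614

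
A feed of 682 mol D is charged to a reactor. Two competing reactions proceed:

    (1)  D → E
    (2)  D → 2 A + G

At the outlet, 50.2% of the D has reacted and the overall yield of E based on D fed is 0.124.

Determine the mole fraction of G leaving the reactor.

0.215

Yield of E: 1ξ₁ / 682 = 0.124 → ξ₁ = 84.57 mol.
Conversion of D: 1ξ₁ + 1ξ₂ = 0.502 × 682 = 342.4 → ξ₂ = 257.8 mol.
Outlet amounts (n = n₀ + Σ ν·ξ):
  D: 682 − 1(84.57) − 1(257.8) = 339.6
  E: 0 + 1(84.57) = 84.57
  A: 0 + 2(257.8) = 515.6
  G: 0 + 1(257.8) = 257.8
Total out = 1198 mol; y_G = 257.8 / 1198 = 0.2153.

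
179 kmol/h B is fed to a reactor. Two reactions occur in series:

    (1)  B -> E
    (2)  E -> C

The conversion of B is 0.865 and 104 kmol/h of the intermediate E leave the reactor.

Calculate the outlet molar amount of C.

50.8 kmol/h

Conversion of B: B consumed = 1ξ₁ = 0.865 × 179 → ξ₁ = 154.8 kmol/h.
E balance: n_E = 0 + 1ξ₁ − 1ξ₂ = 104 → ξ₂ = (1·154.8 − 104)/1 = 50.84 kmol/h.
Outlet amounts (n = n₀ + Σ ν·ξ):
  B: 179 − 1(154.8) = 24.16
  E: 0 + 1(154.8) − 1(50.84) = 104
  C: 0 + 1(50.84) = 50.84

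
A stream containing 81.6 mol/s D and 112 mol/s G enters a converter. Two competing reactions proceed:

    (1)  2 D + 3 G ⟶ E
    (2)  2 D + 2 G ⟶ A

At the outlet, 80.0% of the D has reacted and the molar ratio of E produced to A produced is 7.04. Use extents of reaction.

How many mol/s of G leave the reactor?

Conversion of D: D consumed = 0.8 × 81.6 = 65.28 mol/s = 2ξ₁ + 2ξ₂.
Selectivity: 1ξ₁ / (1ξ₂) = 7.04 → ξ₁ = 7.04 ξ₂.
Substitute: (2·7.04 + 2) ξ₂ = 65.28 → ξ₂ = 4.06 mol/s, ξ₁ = 28.58 mol/s.
Outlet amounts (n = n₀ + Σ ν·ξ):
  D: 81.6 − 2(28.58) − 2(4.06) = 16.32
  G: 112 − 3(28.58) − 2(4.06) = 18.14
  E: 0 + 1(28.58) = 28.58
  A: 0 + 1(4.06) = 4.06

18.1 mol/s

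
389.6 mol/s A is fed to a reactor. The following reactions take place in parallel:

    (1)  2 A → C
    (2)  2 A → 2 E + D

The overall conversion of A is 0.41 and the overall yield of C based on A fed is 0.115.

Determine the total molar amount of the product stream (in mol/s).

380 mol/s

Yield of C: 1ξ₁ / 389.6 = 0.115 → ξ₁ = 44.8 mol/s.
Conversion of A: 2ξ₁ + 2ξ₂ = 0.41 × 389.6 = 159.7 → ξ₂ = 35.06 mol/s.
Outlet amounts (n = n₀ + Σ ν·ξ):
  A: 389.6 − 2(44.8) − 2(35.06) = 229.9
  C: 0 + 1(44.8) = 44.8
  E: 0 + 2(35.06) = 70.13
  D: 0 + 1(35.06) = 35.06
Total out = 229.9 + 44.8 + 70.13 + 35.06 = 379.9 mol/s.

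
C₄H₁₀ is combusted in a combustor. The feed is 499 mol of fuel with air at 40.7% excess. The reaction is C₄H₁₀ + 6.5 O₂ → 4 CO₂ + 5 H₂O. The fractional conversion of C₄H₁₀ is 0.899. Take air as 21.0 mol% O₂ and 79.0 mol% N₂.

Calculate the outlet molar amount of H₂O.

Stoichiometric O₂ = 6.5 × 499 = 3244 mol; O₂ fed = 3244 × 1.407 = 4564 mol.
N₂ fed = 4564 × 79/21 = 17170 mol.
Fuel reacted = 0.899 × 499 → ξ = 448.6 mol.
Outlet (n = n₀ + ν ξ):
  C₄H₁₀: 499 − 1(448.6) = 50.4
  O₂: 4564 − 6.5(448.6) = 1648
  N₂: 17170 (inert)
  CO₂: 0 + 4(448.6) = 1794
  H₂O: 0 + 5(448.6) = 2243

2240 mol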